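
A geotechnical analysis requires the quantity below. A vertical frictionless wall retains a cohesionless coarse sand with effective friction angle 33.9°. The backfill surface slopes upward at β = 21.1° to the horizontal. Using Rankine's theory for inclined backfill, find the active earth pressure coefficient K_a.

K_a = cos β · (cos β − √(cos²β − cos²φ)) / (cos β + √(cos²β − cos²φ)).
cos β = 0.9330, cos φ = 0.8300, √(cos²β − cos²φ) = 0.4260.
K_a = 0.9330 × (0.9330 − 0.4260)/(0.9330 + 0.4260) = 0.3480.

0.348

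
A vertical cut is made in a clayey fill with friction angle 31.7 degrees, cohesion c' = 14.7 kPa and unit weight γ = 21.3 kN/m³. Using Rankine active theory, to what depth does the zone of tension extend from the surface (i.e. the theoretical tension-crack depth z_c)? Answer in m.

K_a = tan²(45° − 31.7°/2) = 0.3111; √K_a = 0.5577.
The active pressure is zero where K_a γ z = 2c√K_a, so z_c = 2c/(γ√K_a) = 2×14.7/(21.3×0.5577) = 2.475 m.

2.47 m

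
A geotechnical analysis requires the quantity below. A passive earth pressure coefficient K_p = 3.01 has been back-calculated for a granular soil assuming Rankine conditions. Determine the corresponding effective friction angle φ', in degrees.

30.1°

K_p = (1+sin φ)/(1−sin φ) ⇒ sin φ = (K_p − 1)/(K_p + 1) = 0.5012.
φ = arcsin(0.5012) = 30.08°.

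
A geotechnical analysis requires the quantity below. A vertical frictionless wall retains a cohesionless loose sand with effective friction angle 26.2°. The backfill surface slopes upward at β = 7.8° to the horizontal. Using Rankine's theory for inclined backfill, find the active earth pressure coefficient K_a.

0.401

K_a = cos β · (cos β − √(cos²β − cos²φ)) / (cos β + √(cos²β − cos²φ)).
cos β = 0.9907, cos φ = 0.8973, √(cos²β − cos²φ) = 0.4201.
K_a = 0.9907 × (0.9907 − 0.4201)/(0.9907 + 0.4201) = 0.4007.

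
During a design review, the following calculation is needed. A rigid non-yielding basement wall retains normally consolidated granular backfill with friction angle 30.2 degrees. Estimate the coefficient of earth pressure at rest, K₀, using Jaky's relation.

K₀ = 1 − sin φ' = 1 − sin 30.2° = 0.4970.

0.497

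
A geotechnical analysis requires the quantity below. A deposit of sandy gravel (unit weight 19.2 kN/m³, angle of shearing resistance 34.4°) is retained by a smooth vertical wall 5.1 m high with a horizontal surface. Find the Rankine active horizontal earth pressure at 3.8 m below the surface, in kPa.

20.3 kPa

K_a = (1 − sin φ)/(1 + sin φ) = 0.2780.
σ_h = K_a γ z = 0.2780 × 19.2 × 3.8 = 20.28 kPa.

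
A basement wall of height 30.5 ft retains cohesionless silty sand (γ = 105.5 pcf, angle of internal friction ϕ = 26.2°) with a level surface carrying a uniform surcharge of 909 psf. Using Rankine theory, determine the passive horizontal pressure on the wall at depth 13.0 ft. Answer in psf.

K_p = (1 + sin φ)/(1 − sin φ) = 2.581.
σ_v = γz + q = 105.5 × 13.0 + 909 = 2280 psf.
σ_h = K_p σ_v = 2.581 × 2280 = 5886 psf.

5890 psf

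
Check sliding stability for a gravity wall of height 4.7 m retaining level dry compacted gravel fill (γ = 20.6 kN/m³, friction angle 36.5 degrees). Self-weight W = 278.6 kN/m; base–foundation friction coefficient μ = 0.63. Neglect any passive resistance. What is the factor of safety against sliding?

3.04

K_a = tan²(45° − 36.5°/2) = 0.2541.
P_a = ½K_aγH² = 0.5×0.2541×20.6×4.7² = 57.81 kN/m, acting at H/3 = 1.567 m above the base.
FS_sliding = μW / P_a = 0.63×278.6 / 57.81 = 3.036.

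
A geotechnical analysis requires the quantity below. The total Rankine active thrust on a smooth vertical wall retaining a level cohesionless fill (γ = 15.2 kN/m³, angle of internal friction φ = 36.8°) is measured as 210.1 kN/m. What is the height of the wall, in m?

K_a = 0.2508. P_a = ½ K_a γ H² ⇒ H = √(2P_a/(K_a γ)).
H = √(2×210.1/(0.2508×15.2)) = 10.50 m.

10.5 m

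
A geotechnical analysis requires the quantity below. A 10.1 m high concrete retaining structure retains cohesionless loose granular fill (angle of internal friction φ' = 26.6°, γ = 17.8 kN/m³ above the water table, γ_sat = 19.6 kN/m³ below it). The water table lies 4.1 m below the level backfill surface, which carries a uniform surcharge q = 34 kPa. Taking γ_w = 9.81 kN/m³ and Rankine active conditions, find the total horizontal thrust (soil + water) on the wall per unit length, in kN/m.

K_a = tan²(45° − φ/2) = 0.3814.
γ' = 19.6 − 9.81 = 9.790 kN/m³. h₂ = H − d_w = 6.0 m.
σ'_h: at surface K_a·q = 12.97; at WT K_a(q+γd_w) = 40.81; at base K_a(q+γd_w+γ'h₂) = 63.21 kPa.
P₁ = ½(12.97+40.81)×4.1 = 110.2; P₂ = ½(40.81+63.21)×6.0 = 312.1; P_w = ½γ_w h₂² = 176.6.
Total = 110.2+312.1+176.6 = 598.9 kN/m.

599 kN/m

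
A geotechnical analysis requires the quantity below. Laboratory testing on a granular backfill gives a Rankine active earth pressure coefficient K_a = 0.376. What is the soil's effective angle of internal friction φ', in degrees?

27.0°

K_a = tan²(45° − φ/2) ⇒ 45° − φ/2 = arctan(√0.376) = 31.52°.
φ = 2(45° − 31.52°) = 26.97°.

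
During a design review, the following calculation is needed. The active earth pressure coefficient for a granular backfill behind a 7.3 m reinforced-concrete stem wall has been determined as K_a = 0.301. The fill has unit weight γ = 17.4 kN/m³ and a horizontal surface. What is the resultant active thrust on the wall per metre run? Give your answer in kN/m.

P = ½ K_a γ H² = 0.5 × 0.301 × 17.4 × 7.3² = 139.6 kN/m.

140 kN/m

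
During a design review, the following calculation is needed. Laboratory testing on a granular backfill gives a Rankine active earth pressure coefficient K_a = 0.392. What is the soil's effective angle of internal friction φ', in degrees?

25.9°

K_a = tan²(45° − φ/2) ⇒ 45° − φ/2 = arctan(√0.392) = 32.05°.
φ = 2(45° − 32.05°) = 25.90°.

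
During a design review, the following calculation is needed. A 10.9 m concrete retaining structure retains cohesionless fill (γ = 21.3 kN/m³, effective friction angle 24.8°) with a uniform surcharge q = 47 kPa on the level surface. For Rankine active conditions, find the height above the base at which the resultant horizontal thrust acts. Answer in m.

4.16 m

K_a = 0.4090.
Triangular part P₁ = ½K_aγH² = 517.5 at H/3 = 3.633 m; rectangular part P₂ = K_a q H = 209.5 at H/2 = 5.450 m.
ȳ = (P₁·3.633 + P₂·5.450)/(P₁+P₂) = 4.157 m.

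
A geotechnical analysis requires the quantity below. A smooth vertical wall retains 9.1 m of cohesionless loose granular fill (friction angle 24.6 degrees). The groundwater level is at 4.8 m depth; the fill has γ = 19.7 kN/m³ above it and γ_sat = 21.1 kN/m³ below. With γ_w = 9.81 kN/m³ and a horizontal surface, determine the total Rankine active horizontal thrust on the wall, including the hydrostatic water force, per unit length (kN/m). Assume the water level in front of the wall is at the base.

395 kN/m

K_a = tan²(45° − φ/2) = 0.4121.
γ' = 21.1 − 9.81 = 11.29 kN/m³. Depth below WT = 4.3 m.
σ'_h at WT = K_a γ d_w = 38.97 kPa; at base = 38.97 + K_a γ' × 4.3 = 58.98 kPa.
P₁ (0–4.8 m) = ½×38.97×4.8 = 93.53. P₂ (4.8–9.1 m) = ½(38.97+58.98)×4.3 = 210.6.
P_w = ½ γ_w h₂² = 0.5×9.81×4.3² = 90.69. Total = 93.53+210.6+90.69 = 394.8 kN/m.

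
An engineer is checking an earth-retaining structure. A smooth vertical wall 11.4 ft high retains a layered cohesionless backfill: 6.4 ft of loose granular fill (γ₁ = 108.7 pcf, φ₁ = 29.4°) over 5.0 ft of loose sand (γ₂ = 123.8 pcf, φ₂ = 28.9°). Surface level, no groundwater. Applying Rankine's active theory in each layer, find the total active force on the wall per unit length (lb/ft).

2510 lb/ft

K_a1 = tan²(45°−29.4°/2) = 0.3415; K_a2 = tan²(45°−28.9°/2) = 0.3484.
Layer 1: σ at base = K_a1 γ₁ h₁ = 237.6 psf; P₁ = ½×237.6×6.4 = 760.2.
Layer 2: σ_v at top = γ₁h₁ = 695.7; σ_h top = K_a2×695.7 = 242.3; σ_h base = K_a2×(695.7+123.8×5.0) = 458.0.
P₂ = ½(242.3+458.0)×5.0 = 1751. Total P_a = 760.2+1751 = 2511 lb/ft.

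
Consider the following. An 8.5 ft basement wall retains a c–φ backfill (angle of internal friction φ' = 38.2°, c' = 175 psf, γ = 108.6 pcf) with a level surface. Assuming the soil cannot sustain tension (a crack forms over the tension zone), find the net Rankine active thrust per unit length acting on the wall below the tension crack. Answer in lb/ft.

K_a = 0.2358; √K_a = 0.4856.
Tension-crack depth z_c = 2c/(γ√K_a) = 2×175/(108.6×0.4856) = 6.637 ft.
σ_a at base = K_a γ H − 2c√K_a = 0.2358×108.6×8.5 − 2×175×0.4856 = 47.70 psf.
P_a = ½ × 47.70 × (H − z_c) = 0.5×47.70×1.863 = 44.43 lb/ft.

44.4 lb/ft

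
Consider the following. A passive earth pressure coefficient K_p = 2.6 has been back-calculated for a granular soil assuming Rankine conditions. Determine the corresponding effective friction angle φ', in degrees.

K_p = (1+sin φ)/(1−sin φ) ⇒ sin φ = (K_p − 1)/(K_p + 1) = 0.4444.
φ = arcsin(0.4444) = 26.39°.

26.4°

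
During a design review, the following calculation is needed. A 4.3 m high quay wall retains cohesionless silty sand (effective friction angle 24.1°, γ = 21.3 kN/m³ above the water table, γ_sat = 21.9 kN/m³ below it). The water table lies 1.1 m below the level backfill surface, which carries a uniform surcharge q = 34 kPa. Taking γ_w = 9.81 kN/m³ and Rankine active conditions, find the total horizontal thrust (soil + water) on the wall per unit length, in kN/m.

175 kN/m

K_a = tan²(45° − φ/2) = 0.4201.
γ' = 21.9 − 9.81 = 12.09 kN/m³. h₂ = H − d_w = 3.2 m.
σ'_h: at surface K_a·q = 14.28; at WT K_a(q+γd_w) = 24.13; at base K_a(q+γd_w+γ'h₂) = 40.38 kPa.
P₁ = ½(14.28+24.13)×1.1 = 21.13; P₂ = ½(24.13+40.38)×3.2 = 103.2; P_w = ½γ_w h₂² = 50.23.
Total = 21.13+103.2+50.23 = 174.6 kN/m.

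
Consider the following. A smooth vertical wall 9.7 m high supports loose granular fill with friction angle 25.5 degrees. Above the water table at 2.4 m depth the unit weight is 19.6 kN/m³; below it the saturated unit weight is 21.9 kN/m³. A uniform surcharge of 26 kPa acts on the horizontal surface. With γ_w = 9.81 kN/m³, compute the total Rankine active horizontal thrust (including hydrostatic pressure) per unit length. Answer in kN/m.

649 kN/m

K_a = tan²(45° − φ/2) = 0.3981.
γ' = 21.9 − 9.81 = 12.09 kN/m³. h₂ = H − d_w = 7.3 m.
σ'_h: at surface K_a·q = 10.35; at WT K_a(q+γd_w) = 29.08; at base K_a(q+γd_w+γ'h₂) = 64.21 kPa.
P₁ = ½(10.35+29.08)×2.4 = 47.31; P₂ = ½(29.08+64.21)×7.3 = 340.5; P_w = ½γ_w h₂² = 261.4.
Total = 47.31+340.5+261.4 = 649.2 kN/m.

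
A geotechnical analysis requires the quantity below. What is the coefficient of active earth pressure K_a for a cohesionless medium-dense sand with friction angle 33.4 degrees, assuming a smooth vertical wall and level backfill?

K_a = (1 − sin φ)/(1 + sin φ) = (1 − sin 33.4°)/(1 + sin 33.4°) = 0.2899.

0.290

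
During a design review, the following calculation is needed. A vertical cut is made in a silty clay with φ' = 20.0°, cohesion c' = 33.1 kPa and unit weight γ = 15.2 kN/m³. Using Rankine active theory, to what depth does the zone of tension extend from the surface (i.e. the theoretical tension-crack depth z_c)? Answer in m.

6.22 m

K_a = tan²(45° − 20.0°/2) = 0.4903; √K_a = 0.7002.
The active pressure is zero where K_a γ z = 2c√K_a, so z_c = 2c/(γ√K_a) = 2×33.1/(15.2×0.7002) = 6.220 m.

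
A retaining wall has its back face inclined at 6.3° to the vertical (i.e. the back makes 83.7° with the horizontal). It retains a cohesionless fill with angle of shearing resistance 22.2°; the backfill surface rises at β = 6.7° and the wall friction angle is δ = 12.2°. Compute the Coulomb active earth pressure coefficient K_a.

K_a = sin²(α+φ) / [sin²α · sin(α−δ) · (1 + √{sin(φ+δ)sin(φ−β) / (sin(α−δ)sin(α+β))})²].
With α = 83.7°, φ = 22.2°, δ = 12.2°, β = 6.7°: K_a = 0.5044.

0.504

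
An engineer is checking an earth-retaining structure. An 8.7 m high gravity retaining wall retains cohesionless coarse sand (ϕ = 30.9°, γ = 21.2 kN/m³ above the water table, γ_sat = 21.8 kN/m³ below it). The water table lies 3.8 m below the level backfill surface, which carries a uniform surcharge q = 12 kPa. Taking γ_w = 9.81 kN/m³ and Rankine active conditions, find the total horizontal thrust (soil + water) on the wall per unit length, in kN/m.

K_a = tan²(45° − φ/2) = 0.3214.
γ' = 21.8 − 9.81 = 11.99 kN/m³. h₂ = H − d_w = 4.9 m.
σ'_h: at surface K_a·q = 3.857; at WT K_a(q+γd_w) = 29.75; at base K_a(q+γd_w+γ'h₂) = 48.63 kPa.
P₁ = ½(3.857+29.75)×3.8 = 63.85; P₂ = ½(29.75+48.63)×4.9 = 192.0; P_w = ½γ_w h₂² = 117.8.
Total = 63.85+192.0+117.8 = 373.7 kN/m.

374 kN/m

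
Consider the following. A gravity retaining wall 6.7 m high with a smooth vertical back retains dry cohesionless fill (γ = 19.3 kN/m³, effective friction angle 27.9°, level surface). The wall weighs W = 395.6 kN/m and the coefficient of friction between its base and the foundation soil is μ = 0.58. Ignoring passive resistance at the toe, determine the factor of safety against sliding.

1.46

K_a = tan²(45° − 27.9°/2) = 0.3625.
P_a = ½K_aγH² = 0.5×0.3625×19.3×6.7² = 157.0 kN/m, acting at H/3 = 2.233 m above the base.
FS_sliding = μW / P_a = 0.58×395.6 / 157.0 = 1.461.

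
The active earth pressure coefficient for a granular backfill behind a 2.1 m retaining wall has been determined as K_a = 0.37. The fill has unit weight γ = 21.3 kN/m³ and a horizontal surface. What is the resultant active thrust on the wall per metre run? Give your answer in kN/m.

P = ½ K_a γ H² = 0.5 × 0.37 × 21.3 × 2.1² = 17.38 kN/m.

17.4 kN/m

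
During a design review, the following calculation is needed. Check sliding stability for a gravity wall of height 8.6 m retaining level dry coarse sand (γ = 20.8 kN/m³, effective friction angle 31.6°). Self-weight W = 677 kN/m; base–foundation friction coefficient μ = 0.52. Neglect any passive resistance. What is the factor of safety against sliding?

1.47

K_a = tan²(45° − 31.6°/2) = 0.3123.
P_a = ½K_aγH² = 0.5×0.3123×20.8×8.6² = 240.3 kN/m, acting at H/3 = 2.867 m above the base.
FS_sliding = μW / P_a = 0.52×677 / 240.3 = 1.465.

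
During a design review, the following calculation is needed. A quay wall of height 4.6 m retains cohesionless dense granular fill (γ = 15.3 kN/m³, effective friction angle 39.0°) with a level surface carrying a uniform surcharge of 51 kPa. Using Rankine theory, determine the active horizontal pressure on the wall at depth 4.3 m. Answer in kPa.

K_a = (1 − sin φ)/(1 + sin φ) = 0.2275.
σ_v = γz + q = 15.3 × 4.3 + 51 = 116.8 kPa.
σ_h = K_a σ_v = 0.2275 × 116.8 = 26.57 kPa.

26.6 kPa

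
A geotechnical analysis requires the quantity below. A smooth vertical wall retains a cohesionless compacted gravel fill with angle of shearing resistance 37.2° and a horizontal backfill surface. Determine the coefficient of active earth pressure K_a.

K_a = tan²(45° − φ/2) = tan²(26.40°) = 0.2464.

0.246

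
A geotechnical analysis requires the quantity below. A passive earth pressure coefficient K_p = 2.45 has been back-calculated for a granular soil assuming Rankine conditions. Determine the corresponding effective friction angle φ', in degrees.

K_p = (1+sin φ)/(1−sin φ) ⇒ sin φ = (K_p − 1)/(K_p + 1) = 0.4203.
φ = arcsin(0.4203) = 24.85°.

24.9°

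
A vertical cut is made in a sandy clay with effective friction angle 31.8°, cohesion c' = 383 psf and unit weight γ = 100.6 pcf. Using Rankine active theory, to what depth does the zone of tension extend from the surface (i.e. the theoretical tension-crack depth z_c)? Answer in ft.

13.7 ft

K_a = tan²(45° − 31.8°/2) = 0.3098; √K_a = 0.5566.
The active pressure is zero where K_a γ z = 2c√K_a, so z_c = 2c/(γ√K_a) = 2×383/(100.6×0.5566) = 13.68 ft.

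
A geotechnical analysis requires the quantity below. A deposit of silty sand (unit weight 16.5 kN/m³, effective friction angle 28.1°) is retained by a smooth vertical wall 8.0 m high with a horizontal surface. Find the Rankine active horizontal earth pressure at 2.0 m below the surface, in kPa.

11.9 kPa

K_a = (1 − sin φ)/(1 + sin φ) = 0.3596.
σ_h = K_a γ z = 0.3596 × 16.5 × 2.0 = 11.87 kPa.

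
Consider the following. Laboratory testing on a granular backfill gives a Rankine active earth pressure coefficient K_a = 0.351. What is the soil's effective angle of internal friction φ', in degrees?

28.7°

K_a = tan²(45° − φ/2) ⇒ 45° − φ/2 = arctan(√0.351) = 30.64°.
φ = 2(45° − 30.64°) = 28.71°.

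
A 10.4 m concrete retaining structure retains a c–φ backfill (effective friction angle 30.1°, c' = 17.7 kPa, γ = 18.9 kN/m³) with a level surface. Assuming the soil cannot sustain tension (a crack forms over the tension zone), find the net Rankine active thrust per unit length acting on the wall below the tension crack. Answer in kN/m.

160 kN/m

K_a = 0.3320; √K_a = 0.5762.
Tension-crack depth z_c = 2c/(γ√K_a) = 2×17.7/(18.9×0.5762) = 3.251 m.
σ_a at base = K_a γ H − 2c√K_a = 0.3320×18.9×10.4 − 2×17.7×0.5762 = 44.86 kPa.
P_a = ½ × 44.86 × (H − z_c) = 0.5×44.86×7.149 = 160.4 kN/m.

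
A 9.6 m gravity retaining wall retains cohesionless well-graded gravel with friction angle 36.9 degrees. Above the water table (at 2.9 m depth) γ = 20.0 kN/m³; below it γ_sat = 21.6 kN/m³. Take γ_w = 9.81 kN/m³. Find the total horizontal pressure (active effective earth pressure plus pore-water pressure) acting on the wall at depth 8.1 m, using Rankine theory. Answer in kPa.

80.8 kPa

K_a = (1 − sin φ)/(1 + sin φ) = 0.2497.
γ' = 21.6 − 9.81 = 11.79 kN/m³.
Effective vertical stress at 8.1 m: σ'_v = 20.0×2.9 + 11.79×5.20 = 119.3 kPa.
σ'_h = K_a σ'_v = 0.2497 × 119.3 = 29.79 kPa; u = γ_w × 5.20 = 51.01 kPa.
Total σ_h = 29.79 + 51.01 = 80.80 kPa.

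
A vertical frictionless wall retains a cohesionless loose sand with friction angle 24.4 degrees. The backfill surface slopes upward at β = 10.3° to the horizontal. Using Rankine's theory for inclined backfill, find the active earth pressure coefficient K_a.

K_a = cos β · (cos β − √(cos²β − cos²φ)) / (cos β + √(cos²β − cos²φ)).
cos β = 0.9839, cos φ = 0.9107, √(cos²β − cos²φ) = 0.3724.
K_a = 0.9839 × (0.9839 − 0.3724)/(0.9839 + 0.3724) = 0.4436.

0.444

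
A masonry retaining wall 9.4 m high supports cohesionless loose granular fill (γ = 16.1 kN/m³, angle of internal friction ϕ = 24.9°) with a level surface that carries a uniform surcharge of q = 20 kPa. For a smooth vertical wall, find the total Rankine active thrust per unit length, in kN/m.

366 kN/m

K_a = tan²(45° − φ/2) = 0.4074.
Soil triangle: ½ K_a γ H² = 0.5×0.4074×16.1×9.4² = 289.8 kN/m.
Surcharge rectangle: K_a q H = 0.4074×20×9.4 = 76.60 kN/m.
Total = 289.8 + 76.60 = 366.4 kN/m.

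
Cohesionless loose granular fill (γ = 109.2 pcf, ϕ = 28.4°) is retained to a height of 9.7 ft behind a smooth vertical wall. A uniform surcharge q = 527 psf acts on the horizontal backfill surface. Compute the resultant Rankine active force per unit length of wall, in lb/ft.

3640 lb/ft

K_a = tan²(45° − φ/2) = 0.3554.
Soil triangle: ½ K_a γ H² = 0.5×0.3554×109.2×9.7² = 1826 lb/ft.
Surcharge rectangle: K_a q H = 0.3554×527×9.7 = 1817 lb/ft.
Total = 1826 + 1817 = 3642 lb/ft.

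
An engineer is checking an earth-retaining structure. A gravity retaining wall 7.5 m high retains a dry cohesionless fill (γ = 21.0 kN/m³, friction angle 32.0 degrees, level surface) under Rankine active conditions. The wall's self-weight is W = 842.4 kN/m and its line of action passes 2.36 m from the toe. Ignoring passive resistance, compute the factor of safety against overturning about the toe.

4.38

K_a = tan²(45° − 32.0°/2) = 0.3073.
P_a = ½K_aγH² = 0.5×0.3073×21.0×7.5² = 181.5 kN/m, acting at H/3 = 2.500 m above the base.
Overturning moment M_o = P_a × H/3 = 181.5 × 2.500 = 453.7.
Resisting moment M_r = W × 2.36 = 842.4 × 2.36 = 1988.
FS_overturning = M_r/M_o = 1988/453.7 = 4.382.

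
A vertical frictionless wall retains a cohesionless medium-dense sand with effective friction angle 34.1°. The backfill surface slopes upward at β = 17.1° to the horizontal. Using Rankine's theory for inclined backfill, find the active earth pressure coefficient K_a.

0.319

K_a = cos β · (cos β − √(cos²β − cos²φ)) / (cos β + √(cos²β − cos²φ)).
cos β = 0.9558, cos φ = 0.8281, √(cos²β − cos²φ) = 0.4773.
K_a = 0.9558 × (0.9558 − 0.4773)/(0.9558 + 0.4773) = 0.3191.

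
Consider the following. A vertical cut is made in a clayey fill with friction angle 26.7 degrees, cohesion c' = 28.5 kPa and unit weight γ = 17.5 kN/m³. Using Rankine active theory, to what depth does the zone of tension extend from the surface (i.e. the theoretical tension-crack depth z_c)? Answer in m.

5.28 m

K_a = tan²(45° − 26.7°/2) = 0.3800; √K_a = 0.6164.
The active pressure is zero where K_a γ z = 2c√K_a, so z_c = 2c/(γ√K_a) = 2×28.5/(17.5×0.6164) = 5.284 m.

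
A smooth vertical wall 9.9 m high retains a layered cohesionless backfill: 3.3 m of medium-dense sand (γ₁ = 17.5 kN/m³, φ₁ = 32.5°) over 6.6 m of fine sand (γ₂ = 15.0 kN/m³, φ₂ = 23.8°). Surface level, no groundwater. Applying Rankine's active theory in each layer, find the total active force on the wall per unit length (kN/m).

329 kN/m

K_a1 = tan²(45°−32.5°/2) = 0.3010; K_a2 = tan²(45°−23.8°/2) = 0.4250.
Layer 1: σ at base = K_a1 γ₁ h₁ = 17.38 kPa; P₁ = ½×17.38×3.3 = 28.68.
Layer 2: σ_v at top = γ₁h₁ = 57.75; σ_h top = K_a2×57.75 = 24.54; σ_h base = K_a2×(57.75+15.0×6.6) = 66.61.
P₂ = ½(24.54+66.61)×6.6 = 300.8. Total P_a = 28.68+300.8 = 329.5 kN/m.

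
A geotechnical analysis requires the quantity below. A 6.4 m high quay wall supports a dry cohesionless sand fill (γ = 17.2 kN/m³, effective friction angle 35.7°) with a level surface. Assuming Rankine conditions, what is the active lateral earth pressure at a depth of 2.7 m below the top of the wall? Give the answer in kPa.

12.2 kPa

K_a = (1 − sin φ)/(1 + sin φ) = 0.2630.
σ_h = K_a γ z = 0.2630 × 17.2 × 2.7 = 12.21 kPa.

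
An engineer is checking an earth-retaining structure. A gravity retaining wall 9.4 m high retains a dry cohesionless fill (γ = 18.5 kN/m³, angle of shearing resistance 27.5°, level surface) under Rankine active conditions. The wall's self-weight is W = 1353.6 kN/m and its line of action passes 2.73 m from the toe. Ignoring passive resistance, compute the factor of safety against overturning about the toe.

3.92

K_a = tan²(45° − 27.5°/2) = 0.3682.
P_a = ½K_aγH² = 0.5×0.3682×18.5×9.4² = 301.0 kN/m, acting at H/3 = 3.133 m above the base.
Overturning moment M_o = P_a × H/3 = 301.0 × 3.133 = 943.0.
Resisting moment M_r = W × 2.73 = 1353.6 × 2.73 = 3695.
FS_overturning = M_r/M_o = 3695/943.0 = 3.919.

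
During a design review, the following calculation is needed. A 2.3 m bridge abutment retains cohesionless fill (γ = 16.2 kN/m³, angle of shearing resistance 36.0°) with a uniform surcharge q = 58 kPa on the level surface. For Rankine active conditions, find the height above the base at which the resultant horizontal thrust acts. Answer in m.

1.06 m

K_a = 0.2596.
Triangular part P₁ = ½K_aγH² = 11.12 at H/3 = 0.7667 m; rectangular part P₂ = K_a q H = 34.63 at H/2 = 1.150 m.
ȳ = (P₁·0.7667 + P₂·1.150)/(P₁+P₂) = 1.057 m.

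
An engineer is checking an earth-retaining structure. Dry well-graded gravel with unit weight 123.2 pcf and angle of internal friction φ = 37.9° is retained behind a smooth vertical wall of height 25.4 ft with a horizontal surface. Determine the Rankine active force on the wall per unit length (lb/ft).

9500 lb/ft

K_a = tan²(45° − φ/2) = 0.2389.
P_a = ½ K_a γ H² = 0.5 × 0.2389 × 123.2 × 25.4² = 9496 lb/ft.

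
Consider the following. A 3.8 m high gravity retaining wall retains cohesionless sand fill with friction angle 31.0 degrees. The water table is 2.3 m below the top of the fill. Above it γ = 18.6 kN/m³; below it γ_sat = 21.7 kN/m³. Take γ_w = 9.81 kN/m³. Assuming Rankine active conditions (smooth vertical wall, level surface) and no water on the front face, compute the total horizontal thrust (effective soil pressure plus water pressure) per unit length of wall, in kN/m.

K_a = tan²(45° − φ/2) = 0.3201.
γ' = 21.7 − 9.81 = 11.89 kN/m³. Depth below WT = 1.5 m.
σ'_h at WT = K_a γ d_w = 13.69 kPa; at base = 13.69 + K_a γ' × 1.5 = 19.40 kPa.
P₁ (0–2.3 m) = ½×13.69×2.3 = 15.75. P₂ (2.3–3.8 m) = ½(13.69+19.40)×1.5 = 24.82.
P_w = ½ γ_w h₂² = 0.5×9.81×1.5² = 11.04. Total = 15.75+24.82+11.04 = 51.61 kN/m.

51.6 kN/m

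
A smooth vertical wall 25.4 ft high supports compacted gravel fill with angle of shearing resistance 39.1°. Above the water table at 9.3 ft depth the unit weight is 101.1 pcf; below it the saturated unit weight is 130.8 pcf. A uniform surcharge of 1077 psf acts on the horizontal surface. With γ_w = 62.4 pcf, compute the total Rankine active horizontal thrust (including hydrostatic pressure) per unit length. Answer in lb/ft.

20700 lb/ft

K_a = tan²(45° − φ/2) = 0.2265.
γ' = 130.8 − 62.4 = 68.40 pcf. h₂ = H − d_w = 16.1 ft.
σ'_h: at surface K_a·q = 243.9; at WT K_a(q+γd_w) = 456.9; at base K_a(q+γd_w+γ'h₂) = 706.3 psf.
P₁ = ½(243.9+456.9)×9.3 = 3259; P₂ = ½(456.9+706.3)×16.1 = 9363; P_w = ½γ_w h₂² = 8087.
Total = 3259+9363+8087 = 20710 lb/ft.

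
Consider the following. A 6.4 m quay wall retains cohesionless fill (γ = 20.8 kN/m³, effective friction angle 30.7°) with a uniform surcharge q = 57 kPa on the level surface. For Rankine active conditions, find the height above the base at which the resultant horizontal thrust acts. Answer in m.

K_a = 0.3240.
Triangular part P₁ = ½K_aγH² = 138.0 at H/3 = 2.133 m; rectangular part P₂ = K_a q H = 118.2 at H/2 = 3.200 m.
ȳ = (P₁·2.133 + P₂·3.200)/(P₁+P₂) = 2.625 m.

2.63 m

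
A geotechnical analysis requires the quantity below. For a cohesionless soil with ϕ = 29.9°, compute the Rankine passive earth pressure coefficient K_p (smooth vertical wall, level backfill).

2.99

K_p = (1 + sin φ)/(1 − sin φ) = tan²(45° + 29.9°/2) = 2.988.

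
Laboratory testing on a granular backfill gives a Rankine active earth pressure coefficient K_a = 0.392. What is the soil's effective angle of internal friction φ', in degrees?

25.9°

K_a = tan²(45° − φ/2) ⇒ 45° − φ/2 = arctan(√0.392) = 32.05°.
φ = 2(45° − 32.05°) = 25.90°.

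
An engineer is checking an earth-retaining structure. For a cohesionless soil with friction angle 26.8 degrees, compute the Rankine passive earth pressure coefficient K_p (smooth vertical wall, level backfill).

2.64

K_p = (1 + sin φ)/(1 − sin φ) = tan²(45° + 26.8°/2) = 2.642.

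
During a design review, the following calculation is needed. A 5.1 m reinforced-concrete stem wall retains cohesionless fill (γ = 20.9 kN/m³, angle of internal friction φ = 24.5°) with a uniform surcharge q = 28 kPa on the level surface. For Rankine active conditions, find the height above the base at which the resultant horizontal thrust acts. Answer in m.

K_a = 0.4137.
Triangular part P₁ = ½K_aγH² = 112.5 at H/3 = 1.700 m; rectangular part P₂ = K_a q H = 59.08 at H/2 = 2.550 m.
ȳ = (P₁·1.700 + P₂·2.550)/(P₁+P₂) = 1.993 m.

1.99 m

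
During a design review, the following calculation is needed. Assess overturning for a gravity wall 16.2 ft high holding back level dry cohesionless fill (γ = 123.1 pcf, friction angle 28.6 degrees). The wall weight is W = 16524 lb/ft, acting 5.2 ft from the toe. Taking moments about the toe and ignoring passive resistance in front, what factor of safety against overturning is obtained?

2.79

K_a = tan²(45° − 28.6°/2) = 0.3525.
P_a = ½K_aγH² = 0.5×0.3525×123.1×16.2² = 5695 lb/ft, acting at H/3 = 5.400 ft above the base.
Overturning moment M_o = P_a × H/3 = 5695 × 5.400 = 30750.
Resisting moment M_r = W × 5.2 = 16524 × 5.2 = 85920.
FS_overturning = M_r/M_o = 85920/30750 = 2.794.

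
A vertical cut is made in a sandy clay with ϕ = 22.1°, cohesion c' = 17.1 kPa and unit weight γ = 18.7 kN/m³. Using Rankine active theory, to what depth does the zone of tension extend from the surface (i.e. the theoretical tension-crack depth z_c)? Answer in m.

2.72 m

K_a = tan²(45° − 22.1°/2) = 0.4533; √K_a = 0.6732.
The active pressure is zero where K_a γ z = 2c√K_a, so z_c = 2c/(γ√K_a) = 2×17.1/(18.7×0.6732) = 2.717 m.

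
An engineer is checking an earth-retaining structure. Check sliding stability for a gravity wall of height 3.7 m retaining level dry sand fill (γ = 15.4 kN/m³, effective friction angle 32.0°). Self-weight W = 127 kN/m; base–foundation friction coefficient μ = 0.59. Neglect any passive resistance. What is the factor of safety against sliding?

2.31

K_a = tan²(45° − 32.0°/2) = 0.3073.
P_a = ½K_aγH² = 0.5×0.3073×15.4×3.7² = 32.39 kN/m, acting at H/3 = 1.233 m above the base.
FS_sliding = μW / P_a = 0.59×127 / 32.39 = 2.313.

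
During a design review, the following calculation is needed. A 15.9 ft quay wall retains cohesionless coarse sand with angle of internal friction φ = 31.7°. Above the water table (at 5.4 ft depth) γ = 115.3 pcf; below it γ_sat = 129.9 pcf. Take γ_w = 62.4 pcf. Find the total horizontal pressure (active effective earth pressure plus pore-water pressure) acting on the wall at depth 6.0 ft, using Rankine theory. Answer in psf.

K_a = (1 − sin φ)/(1 + sin φ) = 0.3111.
γ' = 129.9 − 62.4 = 67.50 pcf.
Effective vertical stress at 6.0 ft: σ'_v = 115.3×5.4 + 67.50×0.600 = 663.1 psf.
σ'_h = K_a σ'_v = 0.3111 × 663.1 = 206.3 psf; u = γ_w × 0.600 = 37.44 psf.
Total σ_h = 206.3 + 37.44 = 243.7 psf.

244 psf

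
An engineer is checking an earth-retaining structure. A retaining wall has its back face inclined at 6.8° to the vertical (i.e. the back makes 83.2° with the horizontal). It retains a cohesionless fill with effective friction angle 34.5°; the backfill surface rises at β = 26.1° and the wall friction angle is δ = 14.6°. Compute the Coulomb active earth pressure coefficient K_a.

K_a = sin²(α+φ) / [sin²α · sin(α−δ) · (1 + √{sin(φ+δ)sin(φ−β) / (sin(α−δ)sin(α+β))})²].
With α = 83.2°, φ = 34.5°, δ = 14.6°, β = 26.1°: K_a = 0.4655.

0.465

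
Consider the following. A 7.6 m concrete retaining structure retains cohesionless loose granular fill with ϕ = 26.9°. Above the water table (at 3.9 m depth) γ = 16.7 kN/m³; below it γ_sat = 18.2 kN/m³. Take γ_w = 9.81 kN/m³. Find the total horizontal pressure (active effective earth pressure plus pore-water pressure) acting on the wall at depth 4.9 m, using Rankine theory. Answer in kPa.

K_a = (1 − sin φ)/(1 + sin φ) = 0.3770.
γ' = 18.2 − 9.81 = 8.390 kN/m³.
Effective vertical stress at 4.9 m: σ'_v = 16.7×3.9 + 8.390×1.00 = 73.52 kPa.
σ'_h = K_a σ'_v = 0.3770 × 73.52 = 27.72 kPa; u = γ_w × 1.00 = 9.810 kPa.
Total σ_h = 27.72 + 9.810 = 37.53 kPa.

37.5 kPa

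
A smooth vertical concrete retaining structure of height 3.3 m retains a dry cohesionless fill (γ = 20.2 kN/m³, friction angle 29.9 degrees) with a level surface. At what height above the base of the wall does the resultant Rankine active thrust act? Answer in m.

K_a = 0.3347.
The pressure distribution is triangular, so the resultant acts at H/3 above the base = 3.3/3 = 1.100 m.

1.10 m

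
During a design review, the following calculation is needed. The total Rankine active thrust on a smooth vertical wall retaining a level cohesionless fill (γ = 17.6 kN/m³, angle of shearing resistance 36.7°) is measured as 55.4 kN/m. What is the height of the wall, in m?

K_a = 0.2519. P_a = ½ K_a γ H² ⇒ H = √(2P_a/(K_a γ)).
H = √(2×55.4/(0.2519×17.6)) = 5.000 m.

5.00 m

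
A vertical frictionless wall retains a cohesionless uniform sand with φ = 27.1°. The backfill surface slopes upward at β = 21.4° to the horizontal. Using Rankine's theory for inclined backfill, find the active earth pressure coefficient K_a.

0.509

K_a = cos β · (cos β − √(cos²β − cos²φ)) / (cos β + √(cos²β − cos²φ)).
cos β = 0.9311, cos φ = 0.8902, √(cos²β − cos²φ) = 0.2727.
K_a = 0.9311 × (0.9311 − 0.2727)/(0.9311 + 0.2727) = 0.5092.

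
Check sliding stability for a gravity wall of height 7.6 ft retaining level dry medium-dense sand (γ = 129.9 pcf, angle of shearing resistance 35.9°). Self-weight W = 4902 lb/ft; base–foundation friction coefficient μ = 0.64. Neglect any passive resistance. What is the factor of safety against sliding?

K_a = tan²(45° − 35.9°/2) = 0.2607.
P_a = ½K_aγH² = 0.5×0.2607×129.9×7.6² = 978.2 lb/ft, acting at H/3 = 2.533 ft above the base.
FS_sliding = μW / P_a = 0.64×4902 / 978.2 = 3.207.

3.21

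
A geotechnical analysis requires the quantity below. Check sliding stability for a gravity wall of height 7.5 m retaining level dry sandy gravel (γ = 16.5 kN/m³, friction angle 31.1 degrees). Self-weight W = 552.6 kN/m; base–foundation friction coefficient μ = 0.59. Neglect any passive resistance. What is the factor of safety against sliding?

K_a = tan²(45° − 31.1°/2) = 0.3188.
P_a = ½K_aγH² = 0.5×0.3188×16.5×7.5² = 147.9 kN/m, acting at H/3 = 2.500 m above the base.
FS_sliding = μW / P_a = 0.59×552.6 / 147.9 = 2.204.

2.20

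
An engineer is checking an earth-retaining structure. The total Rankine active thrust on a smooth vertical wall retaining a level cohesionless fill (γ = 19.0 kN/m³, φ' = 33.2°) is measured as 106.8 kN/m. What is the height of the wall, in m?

K_a = 0.2924. P_a = ½ K_a γ H² ⇒ H = √(2P_a/(K_a γ)).
H = √(2×106.8/(0.2924×19.0)) = 6.201 m.

6.20 m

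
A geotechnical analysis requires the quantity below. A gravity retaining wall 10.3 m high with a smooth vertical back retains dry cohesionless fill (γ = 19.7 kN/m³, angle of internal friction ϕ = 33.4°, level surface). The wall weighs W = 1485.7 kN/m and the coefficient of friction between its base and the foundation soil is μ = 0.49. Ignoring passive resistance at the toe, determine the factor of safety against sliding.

2.40

K_a = tan²(45° − 33.4°/2) = 0.2899.
P_a = ½K_aγH² = 0.5×0.2899×19.7×10.3² = 303.0 kN/m, acting at H/3 = 3.433 m above the base.
FS_sliding = μW / P_a = 0.49×1485.7 / 303.0 = 2.403.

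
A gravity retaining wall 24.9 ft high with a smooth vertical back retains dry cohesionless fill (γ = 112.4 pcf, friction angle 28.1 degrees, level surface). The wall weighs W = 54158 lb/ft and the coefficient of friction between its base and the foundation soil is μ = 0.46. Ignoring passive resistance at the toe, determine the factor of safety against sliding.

K_a = tan²(45° − 28.1°/2) = 0.3596.
P_a = ½K_aγH² = 0.5×0.3596×112.4×24.9² = 12530 lb/ft, acting at H/3 = 8.300 ft above the base.
FS_sliding = μW / P_a = 0.46×54158 / 12530 = 1.988.

1.99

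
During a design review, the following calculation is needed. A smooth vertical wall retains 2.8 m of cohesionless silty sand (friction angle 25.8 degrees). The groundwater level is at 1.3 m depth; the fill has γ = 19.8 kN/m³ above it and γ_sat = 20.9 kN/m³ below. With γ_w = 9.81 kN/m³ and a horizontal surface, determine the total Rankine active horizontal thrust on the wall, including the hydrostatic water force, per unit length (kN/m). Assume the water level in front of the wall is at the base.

37.7 kN/m

K_a = tan²(45° − φ/2) = 0.3935.
γ' = 20.9 − 9.81 = 11.09 kN/m³. Depth below WT = 1.5 m.
σ'_h at WT = K_a γ d_w = 10.13 kPa; at base = 10.13 + K_a γ' × 1.5 = 16.67 kPa.
P₁ (0–1.3 m) = ½×10.13×1.3 = 6.584. P₂ (1.3–2.8 m) = ½(10.13+16.67)×1.5 = 20.10.
P_w = ½ γ_w h₂² = 0.5×9.81×1.5² = 11.04. Total = 6.584+20.10+11.04 = 37.72 kN/m.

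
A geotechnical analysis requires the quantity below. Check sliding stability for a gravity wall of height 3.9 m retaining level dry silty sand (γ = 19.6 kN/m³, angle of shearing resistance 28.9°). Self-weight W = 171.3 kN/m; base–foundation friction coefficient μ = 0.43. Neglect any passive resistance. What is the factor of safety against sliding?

1.42

K_a = tan²(45° − 28.9°/2) = 0.3484.
P_a = ½K_aγH² = 0.5×0.3484×19.6×3.9² = 51.93 kN/m, acting at H/3 = 1.300 m above the base.
FS_sliding = μW / P_a = 0.43×171.3 / 51.93 = 1.419.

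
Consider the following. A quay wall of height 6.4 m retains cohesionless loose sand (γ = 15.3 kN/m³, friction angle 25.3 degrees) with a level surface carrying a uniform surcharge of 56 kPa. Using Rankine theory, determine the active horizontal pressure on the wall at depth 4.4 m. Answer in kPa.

K_a = (1 − sin φ)/(1 + sin φ) = 0.4012.
σ_v = γz + q = 15.3 × 4.4 + 56 = 123.3 kPa.
σ_h = K_a σ_v = 0.4012 × 123.3 = 49.47 kPa.

49.5 kPa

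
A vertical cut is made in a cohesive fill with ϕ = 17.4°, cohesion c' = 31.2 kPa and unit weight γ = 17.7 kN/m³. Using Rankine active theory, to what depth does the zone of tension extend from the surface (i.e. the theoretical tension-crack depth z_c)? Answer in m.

K_a = tan²(45° − 17.4°/2) = 0.5396; √K_a = 0.7346.
The active pressure is zero where K_a γ z = 2c√K_a, so z_c = 2c/(γ√K_a) = 2×31.2/(17.7×0.7346) = 4.799 m.

4.80 m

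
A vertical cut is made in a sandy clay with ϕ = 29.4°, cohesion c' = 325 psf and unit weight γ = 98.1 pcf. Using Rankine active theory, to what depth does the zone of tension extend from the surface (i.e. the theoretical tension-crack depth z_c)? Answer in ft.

11.3 ft

K_a = tan²(45° − 29.4°/2) = 0.3415; √K_a = 0.5844.
The active pressure is zero where K_a γ z = 2c√K_a, so z_c = 2c/(γ√K_a) = 2×325/(98.1×0.5844) = 11.34 ft.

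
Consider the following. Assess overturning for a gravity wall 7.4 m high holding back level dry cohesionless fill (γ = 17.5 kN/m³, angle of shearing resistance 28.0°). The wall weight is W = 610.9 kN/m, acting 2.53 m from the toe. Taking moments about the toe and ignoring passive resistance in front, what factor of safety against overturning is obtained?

K_a = tan²(45° − 28.0°/2) = 0.3610.
P_a = ½K_aγH² = 0.5×0.3610×17.5×7.4² = 173.0 kN/m, acting at H/3 = 2.467 m above the base.
Overturning moment M_o = P_a × H/3 = 173.0 × 2.467 = 426.7.
Resisting moment M_r = W × 2.53 = 610.9 × 2.53 = 1546.
FS_overturning = M_r/M_o = 1546/426.7 = 3.622.

3.62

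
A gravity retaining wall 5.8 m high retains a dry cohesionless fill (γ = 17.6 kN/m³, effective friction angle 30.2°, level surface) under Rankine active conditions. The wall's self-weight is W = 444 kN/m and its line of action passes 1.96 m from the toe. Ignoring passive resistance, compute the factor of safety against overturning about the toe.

K_a = tan²(45° − 30.2°/2) = 0.3307.
P_a = ½K_aγH² = 0.5×0.3307×17.6×5.8² = 97.88 kN/m, acting at H/3 = 1.933 m above the base.
Overturning moment M_o = P_a × H/3 = 97.88 × 1.933 = 189.2.
Resisting moment M_r = W × 1.96 = 444 × 1.96 = 870.2.
FS_overturning = M_r/M_o = 870.2/189.2 = 4.599.

4.60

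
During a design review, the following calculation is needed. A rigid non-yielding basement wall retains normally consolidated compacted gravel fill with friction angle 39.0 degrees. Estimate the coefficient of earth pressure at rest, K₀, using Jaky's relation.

K₀ = 1 − sin φ' = 1 − sin 39.0° = 0.3707.

0.371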